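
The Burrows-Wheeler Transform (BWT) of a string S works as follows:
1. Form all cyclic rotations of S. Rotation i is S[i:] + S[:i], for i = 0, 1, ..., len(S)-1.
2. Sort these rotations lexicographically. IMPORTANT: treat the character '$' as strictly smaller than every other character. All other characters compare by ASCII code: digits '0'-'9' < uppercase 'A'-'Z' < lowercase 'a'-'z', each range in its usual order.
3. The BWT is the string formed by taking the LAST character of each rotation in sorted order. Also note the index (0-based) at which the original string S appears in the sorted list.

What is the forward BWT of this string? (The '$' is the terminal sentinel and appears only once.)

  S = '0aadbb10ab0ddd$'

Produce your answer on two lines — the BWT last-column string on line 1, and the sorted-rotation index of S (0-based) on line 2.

All 15 rotations (rotation i = S[i:]+S[:i]):
  rot[0] = 0aadbb10ab0ddd$
  rot[1] = aadbb10ab0ddd$0
  rot[2] = adbb10ab0ddd$0a
  rot[3] = dbb10ab0ddd$0aa
  rot[4] = bb10ab0ddd$0aad
  rot[5] = b10ab0ddd$0aadb
  rot[6] = 10ab0ddd$0aadbb
  rot[7] = 0ab0ddd$0aadbb1
  rot[8] = ab0ddd$0aadbb10
  rot[9] = b0ddd$0aadbb10a
  rot[10] = 0ddd$0aadbb10ab
  rot[11] = ddd$0aadbb10ab0
  rot[12] = dd$0aadbb10ab0d
  rot[13] = d$0aadbb10ab0dd
  rot[14] = $0aadbb10ab0ddd
Sorted (with $ < everything):
  sorted[0] = $0aadbb10ab0ddd  (last char: 'd')
  sorted[1] = 0aadbb10ab0ddd$  (last char: '$')
  sorted[2] = 0ab0ddd$0aadbb1  (last char: '1')
  sorted[3] = 0ddd$0aadbb10ab  (last char: 'b')
  sorted[4] = 10ab0ddd$0aadbb  (last char: 'b')
  sorted[5] = aadbb10ab0ddd$0  (last char: '0')
  sorted[6] = ab0ddd$0aadbb10  (last char: '0')
  sorted[7] = adbb10ab0ddd$0a  (last char: 'a')
  sorted[8] = b0ddd$0aadbb10a  (last char: 'a')
  sorted[9] = b10ab0ddd$0aadb  (last char: 'b')
  sorted[10] = bb10ab0ddd$0aad  (last char: 'd')
  sorted[11] = d$0aadbb10ab0dd  (last char: 'd')
  sorted[12] = dbb10ab0ddd$0aa  (last char: 'a')
  sorted[13] = dd$0aadbb10ab0d  (last char: 'd')
  sorted[14] = ddd$0aadbb10ab0  (last char: '0')
Last column: d$1bb00aabddad0
Original string S is at sorted index 1

Answer: d$1bb00aabddad0
1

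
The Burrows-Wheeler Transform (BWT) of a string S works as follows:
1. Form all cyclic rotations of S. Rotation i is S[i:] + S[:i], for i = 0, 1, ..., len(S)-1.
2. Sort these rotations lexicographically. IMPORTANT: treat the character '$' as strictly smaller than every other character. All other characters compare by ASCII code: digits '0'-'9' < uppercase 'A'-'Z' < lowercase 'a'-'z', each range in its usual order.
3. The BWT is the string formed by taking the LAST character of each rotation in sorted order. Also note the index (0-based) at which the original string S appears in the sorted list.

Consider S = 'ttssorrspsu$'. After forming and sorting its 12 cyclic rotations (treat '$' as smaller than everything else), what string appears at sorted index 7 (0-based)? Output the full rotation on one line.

All 12 rotations (rotation i = S[i:]+S[:i]):
  rot[0] = ttssorrspsu$
  rot[1] = tssorrspsu$t
  rot[2] = ssorrspsu$tt
  rot[3] = sorrspsu$tts
  rot[4] = orrspsu$ttss
  rot[5] = rrspsu$ttsso
  rot[6] = rspsu$ttssor
  rot[7] = spsu$ttssorr
  rot[8] = psu$ttssorrs
  rot[9] = su$ttssorrsp
  rot[10] = u$ttssorrsps
  rot[11] = $ttssorrspsu
Sorted (with $ < everything):
  sorted[0] = $ttssorrspsu
  sorted[1] = orrspsu$ttss
  sorted[2] = psu$ttssorrs
  sorted[3] = rrspsu$ttsso
  sorted[4] = rspsu$ttssor
  sorted[5] = sorrspsu$tts
  sorted[6] = spsu$ttssorr
  sorted[7] = ssorrspsu$tt
  sorted[8] = su$ttssorrsp
  sorted[9] = tssorrspsu$t
  sorted[10] = ttssorrspsu$
  sorted[11] = u$ttssorrsps
sorted[7] = ssorrspsu$tt

Answer: ssorrspsu$tt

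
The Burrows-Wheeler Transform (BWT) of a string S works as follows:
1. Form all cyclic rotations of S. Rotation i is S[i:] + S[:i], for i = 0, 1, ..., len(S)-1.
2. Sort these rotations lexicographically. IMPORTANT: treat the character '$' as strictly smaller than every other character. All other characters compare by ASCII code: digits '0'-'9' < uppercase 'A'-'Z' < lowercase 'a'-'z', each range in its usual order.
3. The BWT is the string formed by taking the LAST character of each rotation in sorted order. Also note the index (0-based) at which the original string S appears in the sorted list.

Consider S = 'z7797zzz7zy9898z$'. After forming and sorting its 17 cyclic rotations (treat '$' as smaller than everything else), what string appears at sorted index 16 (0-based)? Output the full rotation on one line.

Answer: zzz7zy9898z$z7797

Derivation:
All 17 rotations (rotation i = S[i:]+S[:i]):
  rot[0] = z7797zzz7zy9898z$
  rot[1] = 7797zzz7zy9898z$z
  rot[2] = 797zzz7zy9898z$z7
  rot[3] = 97zzz7zy9898z$z77
  rot[4] = 7zzz7zy9898z$z779
  rot[5] = zzz7zy9898z$z7797
  rot[6] = zz7zy9898z$z7797z
  rot[7] = z7zy9898z$z7797zz
  rot[8] = 7zy9898z$z7797zzz
  rot[9] = zy9898z$z7797zzz7
  rot[10] = y9898z$z7797zzz7z
  rot[11] = 9898z$z7797zzz7zy
  rot[12] = 898z$z7797zzz7zy9
  rot[13] = 98z$z7797zzz7zy98
  rot[14] = 8z$z7797zzz7zy989
  rot[15] = z$z7797zzz7zy9898
  rot[16] = $z7797zzz7zy9898z
Sorted (with $ < everything):
  sorted[0] = $z7797zzz7zy9898z
  sorted[1] = 7797zzz7zy9898z$z
  sorted[2] = 797zzz7zy9898z$z7
  sorted[3] = 7zy9898z$z7797zzz
  sorted[4] = 7zzz7zy9898z$z779
  sorted[5] = 898z$z7797zzz7zy9
  sorted[6] = 8z$z7797zzz7zy989
  sorted[7] = 97zzz7zy9898z$z77
  sorted[8] = 9898z$z7797zzz7zy
  sorted[9] = 98z$z7797zzz7zy98
  sorted[10] = y9898z$z7797zzz7z
  sorted[11] = z$z7797zzz7zy9898
  sorted[12] = z7797zzz7zy9898z$
  sorted[13] = z7zy9898z$z7797zz
  sorted[14] = zy9898z$z7797zzz7
  sorted[15] = zz7zy9898z$z7797z
  sorted[16] = zzz7zy9898z$z7797
sorted[16] = zzz7zy9898z$z7797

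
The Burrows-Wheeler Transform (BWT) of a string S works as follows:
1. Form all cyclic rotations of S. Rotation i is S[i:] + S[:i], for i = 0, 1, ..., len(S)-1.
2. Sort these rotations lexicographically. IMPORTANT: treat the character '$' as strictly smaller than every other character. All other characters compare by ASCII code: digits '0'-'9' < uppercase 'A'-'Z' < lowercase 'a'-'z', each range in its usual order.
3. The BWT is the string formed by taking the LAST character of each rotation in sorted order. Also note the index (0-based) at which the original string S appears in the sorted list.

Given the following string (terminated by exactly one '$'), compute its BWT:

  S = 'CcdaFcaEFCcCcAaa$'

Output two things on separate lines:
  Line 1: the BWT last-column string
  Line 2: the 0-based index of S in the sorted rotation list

All 17 rotations (rotation i = S[i:]+S[:i]):
  rot[0] = CcdaFcaEFCcCcAaa$
  rot[1] = cdaFcaEFCcCcAaa$C
  rot[2] = daFcaEFCcCcAaa$Cc
  rot[3] = aFcaEFCcCcAaa$Ccd
  rot[4] = FcaEFCcCcAaa$Ccda
  rot[5] = caEFCcCcAaa$CcdaF
  rot[6] = aEFCcCcAaa$CcdaFc
  rot[7] = EFCcCcAaa$CcdaFca
  rot[8] = FCcCcAaa$CcdaFcaE
  rot[9] = CcCcAaa$CcdaFcaEF
  rot[10] = cCcAaa$CcdaFcaEFC
  rot[11] = CcAaa$CcdaFcaEFCc
  rot[12] = cAaa$CcdaFcaEFCcC
  rot[13] = Aaa$CcdaFcaEFCcCc
  rot[14] = aa$CcdaFcaEFCcCcA
  rot[15] = a$CcdaFcaEFCcCcAa
  rot[16] = $CcdaFcaEFCcCcAaa
Sorted (with $ < everything):
  sorted[0] = $CcdaFcaEFCcCcAaa  (last char: 'a')
  sorted[1] = Aaa$CcdaFcaEFCcCc  (last char: 'c')
  sorted[2] = CcAaa$CcdaFcaEFCc  (last char: 'c')
  sorted[3] = CcCcAaa$CcdaFcaEF  (last char: 'F')
  sorted[4] = CcdaFcaEFCcCcAaa$  (last char: '$')
  sorted[5] = EFCcCcAaa$CcdaFca  (last char: 'a')
  sorted[6] = FCcCcAaa$CcdaFcaE  (last char: 'E')
  sorted[7] = FcaEFCcCcAaa$Ccda  (last char: 'a')
  sorted[8] = a$CcdaFcaEFCcCcAa  (last char: 'a')
  sorted[9] = aEFCcCcAaa$CcdaFc  (last char: 'c')
  sorted[10] = aFcaEFCcCcAaa$Ccd  (last char: 'd')
  sorted[11] = aa$CcdaFcaEFCcCcA  (last char: 'A')
  sorted[12] = cAaa$CcdaFcaEFCcC  (last char: 'C')
  sorted[13] = cCcAaa$CcdaFcaEFC  (last char: 'C')
  sorted[14] = caEFCcCcAaa$CcdaF  (last char: 'F')
  sorted[15] = cdaFcaEFCcCcAaa$C  (last char: 'C')
  sorted[16] = daFcaEFCcCcAaa$Cc  (last char: 'c')
Last column: accF$aEaacdACCFCc
Original string S is at sorted index 4

Answer: accF$aEaacdACCFCc
4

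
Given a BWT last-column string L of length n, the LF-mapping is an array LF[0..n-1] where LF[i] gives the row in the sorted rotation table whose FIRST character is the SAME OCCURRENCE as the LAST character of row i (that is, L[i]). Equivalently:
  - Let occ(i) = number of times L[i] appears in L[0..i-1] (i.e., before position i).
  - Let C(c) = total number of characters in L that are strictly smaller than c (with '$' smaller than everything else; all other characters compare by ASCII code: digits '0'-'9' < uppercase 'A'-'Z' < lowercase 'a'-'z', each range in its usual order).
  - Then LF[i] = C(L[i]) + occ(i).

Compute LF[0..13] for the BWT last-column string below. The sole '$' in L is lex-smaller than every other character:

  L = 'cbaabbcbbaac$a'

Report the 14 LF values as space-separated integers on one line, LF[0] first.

Answer: 11 6 1 2 7 8 12 9 10 3 4 13 0 5

Derivation:
Char counts: '$':1, 'a':5, 'b':5, 'c':3
C (first-col start): C('$')=0, C('a')=1, C('b')=6, C('c')=11
L[0]='c': occ=0, LF[0]=C('c')+0=11+0=11
L[1]='b': occ=0, LF[1]=C('b')+0=6+0=6
L[2]='a': occ=0, LF[2]=C('a')+0=1+0=1
L[3]='a': occ=1, LF[3]=C('a')+1=1+1=2
L[4]='b': occ=1, LF[4]=C('b')+1=6+1=7
L[5]='b': occ=2, LF[5]=C('b')+2=6+2=8
L[6]='c': occ=1, LF[6]=C('c')+1=11+1=12
L[7]='b': occ=3, LF[7]=C('b')+3=6+3=9
L[8]='b': occ=4, LF[8]=C('b')+4=6+4=10
L[9]='a': occ=2, LF[9]=C('a')+2=1+2=3
L[10]='a': occ=3, LF[10]=C('a')+3=1+3=4
L[11]='c': occ=2, LF[11]=C('c')+2=11+2=13
L[12]='$': occ=0, LF[12]=C('$')+0=0+0=0
L[13]='a': occ=4, LF[13]=C('a')+4=1+4=5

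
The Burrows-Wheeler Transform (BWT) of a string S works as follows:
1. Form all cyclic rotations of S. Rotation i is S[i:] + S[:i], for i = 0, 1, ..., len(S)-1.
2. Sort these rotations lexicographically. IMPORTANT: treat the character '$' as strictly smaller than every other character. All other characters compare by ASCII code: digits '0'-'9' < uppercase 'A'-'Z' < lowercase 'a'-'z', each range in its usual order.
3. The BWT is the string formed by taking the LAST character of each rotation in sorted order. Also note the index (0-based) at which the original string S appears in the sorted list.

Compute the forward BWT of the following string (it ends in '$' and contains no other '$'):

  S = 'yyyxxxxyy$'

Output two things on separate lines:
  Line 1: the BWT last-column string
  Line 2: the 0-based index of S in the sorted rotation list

Answer: yyxxxyyxy$
9

Derivation:
All 10 rotations (rotation i = S[i:]+S[:i]):
  rot[0] = yyyxxxxyy$
  rot[1] = yyxxxxyy$y
  rot[2] = yxxxxyy$yy
  rot[3] = xxxxyy$yyy
  rot[4] = xxxyy$yyyx
  rot[5] = xxyy$yyyxx
  rot[6] = xyy$yyyxxx
  rot[7] = yy$yyyxxxx
  rot[8] = y$yyyxxxxy
  rot[9] = $yyyxxxxyy
Sorted (with $ < everything):
  sorted[0] = $yyyxxxxyy  (last char: 'y')
  sorted[1] = xxxxyy$yyy  (last char: 'y')
  sorted[2] = xxxyy$yyyx  (last char: 'x')
  sorted[3] = xxyy$yyyxx  (last char: 'x')
  sorted[4] = xyy$yyyxxx  (last char: 'x')
  sorted[5] = y$yyyxxxxy  (last char: 'y')
  sorted[6] = yxxxxyy$yy  (last char: 'y')
  sorted[7] = yy$yyyxxxx  (last char: 'x')
  sorted[8] = yyxxxxyy$y  (last char: 'y')
  sorted[9] = yyyxxxxyy$  (last char: '$')
Last column: yyxxxyyxy$
Original string S is at sorted index 9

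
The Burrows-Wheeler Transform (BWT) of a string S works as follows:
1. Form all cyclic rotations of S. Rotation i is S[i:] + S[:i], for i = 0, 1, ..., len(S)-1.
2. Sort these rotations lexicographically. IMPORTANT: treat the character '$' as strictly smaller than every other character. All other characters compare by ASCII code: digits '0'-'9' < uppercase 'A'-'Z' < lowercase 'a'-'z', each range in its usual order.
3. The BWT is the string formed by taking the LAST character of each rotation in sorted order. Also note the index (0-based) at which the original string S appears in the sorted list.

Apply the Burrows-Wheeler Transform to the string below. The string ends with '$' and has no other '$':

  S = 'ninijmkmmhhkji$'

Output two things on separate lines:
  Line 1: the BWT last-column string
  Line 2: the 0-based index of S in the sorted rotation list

All 15 rotations (rotation i = S[i:]+S[:i]):
  rot[0] = ninijmkmmhhkji$
  rot[1] = inijmkmmhhkji$n
  rot[2] = nijmkmmhhkji$ni
  rot[3] = ijmkmmhhkji$nin
  rot[4] = jmkmmhhkji$nini
  rot[5] = mkmmhhkji$ninij
  rot[6] = kmmhhkji$ninijm
  rot[7] = mmhhkji$ninijmk
  rot[8] = mhhkji$ninijmkm
  rot[9] = hhkji$ninijmkmm
  rot[10] = hkji$ninijmkmmh
  rot[11] = kji$ninijmkmmhh
  rot[12] = ji$ninijmkmmhhk
  rot[13] = i$ninijmkmmhhkj
  rot[14] = $ninijmkmmhhkji
Sorted (with $ < everything):
  sorted[0] = $ninijmkmmhhkji  (last char: 'i')
  sorted[1] = hhkji$ninijmkmm  (last char: 'm')
  sorted[2] = hkji$ninijmkmmh  (last char: 'h')
  sorted[3] = i$ninijmkmmhhkj  (last char: 'j')
  sorted[4] = ijmkmmhhkji$nin  (last char: 'n')
  sorted[5] = inijmkmmhhkji$n  (last char: 'n')
  sorted[6] = ji$ninijmkmmhhk  (last char: 'k')
  sorted[7] = jmkmmhhkji$nini  (last char: 'i')
  sorted[8] = kji$ninijmkmmhh  (last char: 'h')
  sorted[9] = kmmhhkji$ninijm  (last char: 'm')
  sorted[10] = mhhkji$ninijmkm  (last char: 'm')
  sorted[11] = mkmmhhkji$ninij  (last char: 'j')
  sorted[12] = mmhhkji$ninijmk  (last char: 'k')
  sorted[13] = nijmkmmhhkji$ni  (last char: 'i')
  sorted[14] = ninijmkmmhhkji$  (last char: '$')
Last column: imhjnnkihmmjki$
Original string S is at sorted index 14

Answer: imhjnnkihmmjki$
14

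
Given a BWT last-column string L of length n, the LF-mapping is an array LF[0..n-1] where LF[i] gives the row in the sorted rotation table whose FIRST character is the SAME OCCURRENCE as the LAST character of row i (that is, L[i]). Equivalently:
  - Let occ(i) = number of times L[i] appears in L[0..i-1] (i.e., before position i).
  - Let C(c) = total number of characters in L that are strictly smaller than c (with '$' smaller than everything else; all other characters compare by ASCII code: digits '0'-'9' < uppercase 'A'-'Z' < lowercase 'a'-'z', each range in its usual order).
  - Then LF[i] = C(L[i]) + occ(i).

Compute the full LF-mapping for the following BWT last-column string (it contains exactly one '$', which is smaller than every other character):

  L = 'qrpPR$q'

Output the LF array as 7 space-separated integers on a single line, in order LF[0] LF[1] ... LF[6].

Answer: 4 6 3 1 2 0 5

Derivation:
Char counts: '$':1, 'P':1, 'R':1, 'p':1, 'q':2, 'r':1
C (first-col start): C('$')=0, C('P')=1, C('R')=2, C('p')=3, C('q')=4, C('r')=6
L[0]='q': occ=0, LF[0]=C('q')+0=4+0=4
L[1]='r': occ=0, LF[1]=C('r')+0=6+0=6
L[2]='p': occ=0, LF[2]=C('p')+0=3+0=3
L[3]='P': occ=0, LF[3]=C('P')+0=1+0=1
L[4]='R': occ=0, LF[4]=C('R')+0=2+0=2
L[5]='$': occ=0, LF[5]=C('$')+0=0+0=0
L[6]='q': occ=1, LF[6]=C('q')+1=4+1=5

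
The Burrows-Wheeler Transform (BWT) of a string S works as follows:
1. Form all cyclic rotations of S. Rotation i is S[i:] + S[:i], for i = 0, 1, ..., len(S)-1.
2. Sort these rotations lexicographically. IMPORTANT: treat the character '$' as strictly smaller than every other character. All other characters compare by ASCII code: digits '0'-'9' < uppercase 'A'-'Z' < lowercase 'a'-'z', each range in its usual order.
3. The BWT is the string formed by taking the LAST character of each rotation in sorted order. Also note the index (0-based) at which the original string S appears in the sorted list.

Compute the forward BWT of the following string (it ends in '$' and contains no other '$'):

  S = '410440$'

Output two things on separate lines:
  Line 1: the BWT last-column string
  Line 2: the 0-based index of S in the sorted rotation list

All 7 rotations (rotation i = S[i:]+S[:i]):
  rot[0] = 410440$
  rot[1] = 10440$4
  rot[2] = 0440$41
  rot[3] = 440$410
  rot[4] = 40$4104
  rot[5] = 0$41044
  rot[6] = $410440
Sorted (with $ < everything):
  sorted[0] = $410440  (last char: '0')
  sorted[1] = 0$41044  (last char: '4')
  sorted[2] = 0440$41  (last char: '1')
  sorted[3] = 10440$4  (last char: '4')
  sorted[4] = 40$4104  (last char: '4')
  sorted[5] = 410440$  (last char: '$')
  sorted[6] = 440$410  (last char: '0')
Last column: 04144$0
Original string S is at sorted index 5

Answer: 04144$0
5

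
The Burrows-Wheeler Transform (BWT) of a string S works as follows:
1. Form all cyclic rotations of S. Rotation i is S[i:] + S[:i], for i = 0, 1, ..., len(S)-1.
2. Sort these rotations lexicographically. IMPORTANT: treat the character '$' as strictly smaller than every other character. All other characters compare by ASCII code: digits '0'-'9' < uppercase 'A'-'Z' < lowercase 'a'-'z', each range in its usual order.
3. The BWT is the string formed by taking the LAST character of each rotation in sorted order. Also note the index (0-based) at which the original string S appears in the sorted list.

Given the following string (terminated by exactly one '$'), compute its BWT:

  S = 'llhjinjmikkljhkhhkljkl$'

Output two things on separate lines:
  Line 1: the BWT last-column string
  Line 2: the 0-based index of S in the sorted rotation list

All 23 rotations (rotation i = S[i:]+S[:i]):
  rot[0] = llhjinjmikkljhkhhkljkl$
  rot[1] = lhjinjmikkljhkhhkljkl$l
  rot[2] = hjinjmikkljhkhhkljkl$ll
  rot[3] = jinjmikkljhkhhkljkl$llh
  rot[4] = injmikkljhkhhkljkl$llhj
  rot[5] = njmikkljhkhhkljkl$llhji
  rot[6] = jmikkljhkhhkljkl$llhjin
  rot[7] = mikkljhkhhkljkl$llhjinj
  rot[8] = ikkljhkhhkljkl$llhjinjm
  rot[9] = kkljhkhhkljkl$llhjinjmi
  rot[10] = kljhkhhkljkl$llhjinjmik
  rot[11] = ljhkhhkljkl$llhjinjmikk
  rot[12] = jhkhhkljkl$llhjinjmikkl
  rot[13] = hkhhkljkl$llhjinjmikklj
  rot[14] = khhkljkl$llhjinjmikkljh
  rot[15] = hhkljkl$llhjinjmikkljhk
  rot[16] = hkljkl$llhjinjmikkljhkh
  rot[17] = kljkl$llhjinjmikkljhkhh
  rot[18] = ljkl$llhjinjmikkljhkhhk
  rot[19] = jkl$llhjinjmikkljhkhhkl
  rot[20] = kl$llhjinjmikkljhkhhklj
  rot[21] = l$llhjinjmikkljhkhhkljk
  rot[22] = $llhjinjmikkljhkhhkljkl
Sorted (with $ < everything):
  sorted[0] = $llhjinjmikkljhkhhkljkl  (last char: 'l')
  sorted[1] = hhkljkl$llhjinjmikkljhk  (last char: 'k')
  sorted[2] = hjinjmikkljhkhhkljkl$ll  (last char: 'l')
  sorted[3] = hkhhkljkl$llhjinjmikklj  (last char: 'j')
  sorted[4] = hkljkl$llhjinjmikkljhkh  (last char: 'h')
  sorted[5] = ikkljhkhhkljkl$llhjinjm  (last char: 'm')
  sorted[6] = injmikkljhkhhkljkl$llhj  (last char: 'j')
  sorted[7] = jhkhhkljkl$llhjinjmikkl  (last char: 'l')
  sorted[8] = jinjmikkljhkhhkljkl$llh  (last char: 'h')
  sorted[9] = jkl$llhjinjmikkljhkhhkl  (last char: 'l')
  sorted[10] = jmikkljhkhhkljkl$llhjin  (last char: 'n')
  sorted[11] = khhkljkl$llhjinjmikkljh  (last char: 'h')
  sorted[12] = kkljhkhhkljkl$llhjinjmi  (last char: 'i')
  sorted[13] = kl$llhjinjmikkljhkhhklj  (last char: 'j')
  sorted[14] = kljhkhhkljkl$llhjinjmik  (last char: 'k')
  sorted[15] = kljkl$llhjinjmikkljhkhh  (last char: 'h')
  sorted[16] = l$llhjinjmikkljhkhhkljk  (last char: 'k')
  sorted[17] = lhjinjmikkljhkhhkljkl$l  (last char: 'l')
  sorted[18] = ljhkhhkljkl$llhjinjmikk  (last char: 'k')
  sorted[19] = ljkl$llhjinjmikkljhkhhk  (last char: 'k')
  sorted[20] = llhjinjmikkljhkhhkljkl$  (last char: '$')
  sorted[21] = mikkljhkhhkljkl$llhjinj  (last char: 'j')
  sorted[22] = njmikkljhkhhkljkl$llhji  (last char: 'i')
Last column: lkljhmjlhlnhijkhklkk$ji
Original string S is at sorted index 20

Answer: lkljhmjlhlnhijkhklkk$ji
20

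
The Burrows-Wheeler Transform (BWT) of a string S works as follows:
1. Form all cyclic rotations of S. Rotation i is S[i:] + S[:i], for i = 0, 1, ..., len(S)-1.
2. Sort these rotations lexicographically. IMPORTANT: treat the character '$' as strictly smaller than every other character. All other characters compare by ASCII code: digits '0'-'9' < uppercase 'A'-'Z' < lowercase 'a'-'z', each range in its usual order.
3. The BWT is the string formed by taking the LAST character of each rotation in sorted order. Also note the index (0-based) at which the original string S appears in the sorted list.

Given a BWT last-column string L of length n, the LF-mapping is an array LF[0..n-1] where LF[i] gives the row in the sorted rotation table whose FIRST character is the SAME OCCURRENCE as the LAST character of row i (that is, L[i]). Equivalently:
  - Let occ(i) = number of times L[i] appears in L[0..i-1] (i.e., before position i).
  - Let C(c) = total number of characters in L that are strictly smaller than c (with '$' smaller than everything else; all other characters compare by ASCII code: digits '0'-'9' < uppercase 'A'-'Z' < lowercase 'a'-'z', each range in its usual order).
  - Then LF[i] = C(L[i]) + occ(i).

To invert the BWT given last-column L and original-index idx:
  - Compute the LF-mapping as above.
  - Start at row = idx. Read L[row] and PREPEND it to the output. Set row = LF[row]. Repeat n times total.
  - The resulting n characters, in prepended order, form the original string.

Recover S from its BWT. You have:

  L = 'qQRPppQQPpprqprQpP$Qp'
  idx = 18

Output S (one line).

Answer: qpRPQrpQQQpprpppQPPq$

Derivation:
LF mapping: 17 4 9 1 10 11 5 6 2 12 13 19 18 14 20 7 15 3 0 8 16
Walk LF starting at row 18, prepending L[row]:
  step 1: row=18, L[18]='$', prepend. Next row=LF[18]=0
  step 2: row=0, L[0]='q', prepend. Next row=LF[0]=17
  step 3: row=17, L[17]='P', prepend. Next row=LF[17]=3
  step 4: row=3, L[3]='P', prepend. Next row=LF[3]=1
  step 5: row=1, L[1]='Q', prepend. Next row=LF[1]=4
  step 6: row=4, L[4]='p', prepend. Next row=LF[4]=10
  step 7: row=10, L[10]='p', prepend. Next row=LF[10]=13
  step 8: row=13, L[13]='p', prepend. Next row=LF[13]=14
  step 9: row=14, L[14]='r', prepend. Next row=LF[14]=20
  step 10: row=20, L[20]='p', prepend. Next row=LF[20]=16
  step 11: row=16, L[16]='p', prepend. Next row=LF[16]=15
  step 12: row=15, L[15]='Q', prepend. Next row=LF[15]=7
  step 13: row=7, L[7]='Q', prepend. Next row=LF[7]=6
  step 14: row=6, L[6]='Q', prepend. Next row=LF[6]=5
  step 15: row=5, L[5]='p', prepend. Next row=LF[5]=11
  step 16: row=11, L[11]='r', prepend. Next row=LF[11]=19
  step 17: row=19, L[19]='Q', prepend. Next row=LF[19]=8
  step 18: row=8, L[8]='P', prepend. Next row=LF[8]=2
  step 19: row=2, L[2]='R', prepend. Next row=LF[2]=9
  step 20: row=9, L[9]='p', prepend. Next row=LF[9]=12
  step 21: row=12, L[12]='q', prepend. Next row=LF[12]=18
Reversed output: qpRPQrpQQQpprpppQPPq$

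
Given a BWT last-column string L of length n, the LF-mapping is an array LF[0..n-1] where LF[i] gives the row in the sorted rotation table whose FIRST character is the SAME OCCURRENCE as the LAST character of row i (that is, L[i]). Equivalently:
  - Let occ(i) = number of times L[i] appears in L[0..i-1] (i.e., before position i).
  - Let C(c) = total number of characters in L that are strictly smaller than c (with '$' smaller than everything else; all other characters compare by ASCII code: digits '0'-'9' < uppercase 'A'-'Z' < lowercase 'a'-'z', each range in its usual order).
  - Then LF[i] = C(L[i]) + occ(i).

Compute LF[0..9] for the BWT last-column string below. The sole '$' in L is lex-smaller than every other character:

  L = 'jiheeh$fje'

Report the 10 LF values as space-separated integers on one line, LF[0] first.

Char counts: '$':1, 'e':3, 'f':1, 'h':2, 'i':1, 'j':2
C (first-col start): C('$')=0, C('e')=1, C('f')=4, C('h')=5, C('i')=7, C('j')=8
L[0]='j': occ=0, LF[0]=C('j')+0=8+0=8
L[1]='i': occ=0, LF[1]=C('i')+0=7+0=7
L[2]='h': occ=0, LF[2]=C('h')+0=5+0=5
L[3]='e': occ=0, LF[3]=C('e')+0=1+0=1
L[4]='e': occ=1, LF[4]=C('e')+1=1+1=2
L[5]='h': occ=1, LF[5]=C('h')+1=5+1=6
L[6]='$': occ=0, LF[6]=C('$')+0=0+0=0
L[7]='f': occ=0, LF[7]=C('f')+0=4+0=4
L[8]='j': occ=1, LF[8]=C('j')+1=8+1=9
L[9]='e': occ=2, LF[9]=C('e')+2=1+2=3

Answer: 8 7 5 1 2 6 0 4 9 3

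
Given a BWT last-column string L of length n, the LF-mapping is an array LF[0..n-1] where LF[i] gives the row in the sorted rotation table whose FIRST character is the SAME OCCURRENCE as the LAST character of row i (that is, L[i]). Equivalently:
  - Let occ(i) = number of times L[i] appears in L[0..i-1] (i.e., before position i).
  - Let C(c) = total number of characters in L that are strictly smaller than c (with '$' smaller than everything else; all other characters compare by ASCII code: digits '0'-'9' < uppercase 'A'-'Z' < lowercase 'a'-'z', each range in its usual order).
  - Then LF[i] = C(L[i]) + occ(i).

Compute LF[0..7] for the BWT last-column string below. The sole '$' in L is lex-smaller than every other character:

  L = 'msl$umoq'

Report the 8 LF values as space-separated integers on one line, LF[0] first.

Answer: 2 6 1 0 7 3 4 5

Derivation:
Char counts: '$':1, 'l':1, 'm':2, 'o':1, 'q':1, 's':1, 'u':1
C (first-col start): C('$')=0, C('l')=1, C('m')=2, C('o')=4, C('q')=5, C('s')=6, C('u')=7
L[0]='m': occ=0, LF[0]=C('m')+0=2+0=2
L[1]='s': occ=0, LF[1]=C('s')+0=6+0=6
L[2]='l': occ=0, LF[2]=C('l')+0=1+0=1
L[3]='$': occ=0, LF[3]=C('$')+0=0+0=0
L[4]='u': occ=0, LF[4]=C('u')+0=7+0=7
L[5]='m': occ=1, LF[5]=C('m')+1=2+1=3
L[6]='o': occ=0, LF[6]=C('o')+0=4+0=4
L[7]='q': occ=0, LF[7]=C('q')+0=5+0=5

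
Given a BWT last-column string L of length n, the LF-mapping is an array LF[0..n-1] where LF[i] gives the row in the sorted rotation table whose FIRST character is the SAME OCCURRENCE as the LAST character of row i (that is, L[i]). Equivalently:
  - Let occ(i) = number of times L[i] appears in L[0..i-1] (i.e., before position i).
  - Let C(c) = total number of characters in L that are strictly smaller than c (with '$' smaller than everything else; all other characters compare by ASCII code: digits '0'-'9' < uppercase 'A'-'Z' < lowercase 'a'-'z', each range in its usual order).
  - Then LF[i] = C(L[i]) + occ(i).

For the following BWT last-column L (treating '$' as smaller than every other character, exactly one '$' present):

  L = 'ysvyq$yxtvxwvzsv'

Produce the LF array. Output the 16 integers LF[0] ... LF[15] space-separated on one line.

Char counts: '$':1, 'q':1, 's':2, 't':1, 'v':4, 'w':1, 'x':2, 'y':3, 'z':1
C (first-col start): C('$')=0, C('q')=1, C('s')=2, C('t')=4, C('v')=5, C('w')=9, C('x')=10, C('y')=12, C('z')=15
L[0]='y': occ=0, LF[0]=C('y')+0=12+0=12
L[1]='s': occ=0, LF[1]=C('s')+0=2+0=2
L[2]='v': occ=0, LF[2]=C('v')+0=5+0=5
L[3]='y': occ=1, LF[3]=C('y')+1=12+1=13
L[4]='q': occ=0, LF[4]=C('q')+0=1+0=1
L[5]='$': occ=0, LF[5]=C('$')+0=0+0=0
L[6]='y': occ=2, LF[6]=C('y')+2=12+2=14
L[7]='x': occ=0, LF[7]=C('x')+0=10+0=10
L[8]='t': occ=0, LF[8]=C('t')+0=4+0=4
L[9]='v': occ=1, LF[9]=C('v')+1=5+1=6
L[10]='x': occ=1, LF[10]=C('x')+1=10+1=11
L[11]='w': occ=0, LF[11]=C('w')+0=9+0=9
L[12]='v': occ=2, LF[12]=C('v')+2=5+2=7
L[13]='z': occ=0, LF[13]=C('z')+0=15+0=15
L[14]='s': occ=1, LF[14]=C('s')+1=2+1=3
L[15]='v': occ=3, LF[15]=C('v')+3=5+3=8

Answer: 12 2 5 13 1 0 14 10 4 6 11 9 7 15 3 8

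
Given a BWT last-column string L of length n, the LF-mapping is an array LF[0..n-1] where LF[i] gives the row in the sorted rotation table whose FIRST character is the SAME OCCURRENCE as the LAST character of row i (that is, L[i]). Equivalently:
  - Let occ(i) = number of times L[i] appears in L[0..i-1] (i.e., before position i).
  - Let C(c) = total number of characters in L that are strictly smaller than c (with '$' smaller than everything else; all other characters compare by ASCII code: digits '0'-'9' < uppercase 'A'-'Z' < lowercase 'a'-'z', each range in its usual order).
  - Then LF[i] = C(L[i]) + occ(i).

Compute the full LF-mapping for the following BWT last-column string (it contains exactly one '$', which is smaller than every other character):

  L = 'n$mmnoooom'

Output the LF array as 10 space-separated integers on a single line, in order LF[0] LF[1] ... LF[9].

Char counts: '$':1, 'm':3, 'n':2, 'o':4
C (first-col start): C('$')=0, C('m')=1, C('n')=4, C('o')=6
L[0]='n': occ=0, LF[0]=C('n')+0=4+0=4
L[1]='$': occ=0, LF[1]=C('$')+0=0+0=0
L[2]='m': occ=0, LF[2]=C('m')+0=1+0=1
L[3]='m': occ=1, LF[3]=C('m')+1=1+1=2
L[4]='n': occ=1, LF[4]=C('n')+1=4+1=5
L[5]='o': occ=0, LF[5]=C('o')+0=6+0=6
L[6]='o': occ=1, LF[6]=C('o')+1=6+1=7
L[7]='o': occ=2, LF[7]=C('o')+2=6+2=8
L[8]='o': occ=3, LF[8]=C('o')+3=6+3=9
L[9]='m': occ=2, LF[9]=C('m')+2=1+2=3

Answer: 4 0 1 2 5 6 7 8 9 3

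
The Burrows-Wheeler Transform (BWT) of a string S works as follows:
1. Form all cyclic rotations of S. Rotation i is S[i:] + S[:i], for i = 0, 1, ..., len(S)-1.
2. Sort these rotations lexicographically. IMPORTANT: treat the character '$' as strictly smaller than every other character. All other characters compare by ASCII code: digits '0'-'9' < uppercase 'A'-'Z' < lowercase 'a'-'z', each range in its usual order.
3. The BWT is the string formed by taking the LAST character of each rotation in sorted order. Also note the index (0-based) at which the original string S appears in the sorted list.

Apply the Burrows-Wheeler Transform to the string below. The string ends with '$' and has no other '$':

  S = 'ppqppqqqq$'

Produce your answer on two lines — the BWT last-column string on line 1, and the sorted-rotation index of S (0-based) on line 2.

All 10 rotations (rotation i = S[i:]+S[:i]):
  rot[0] = ppqppqqqq$
  rot[1] = pqppqqqq$p
  rot[2] = qppqqqq$pp
  rot[3] = ppqqqq$ppq
  rot[4] = pqqqq$ppqp
  rot[5] = qqqq$ppqpp
  rot[6] = qqq$ppqppq
  rot[7] = qq$ppqppqq
  rot[8] = q$ppqppqqq
  rot[9] = $ppqppqqqq
Sorted (with $ < everything):
  sorted[0] = $ppqppqqqq  (last char: 'q')
  sorted[1] = ppqppqqqq$  (last char: '$')
  sorted[2] = ppqqqq$ppq  (last char: 'q')
  sorted[3] = pqppqqqq$p  (last char: 'p')
  sorted[4] = pqqqq$ppqp  (last char: 'p')
  sorted[5] = q$ppqppqqq  (last char: 'q')
  sorted[6] = qppqqqq$pp  (last char: 'p')
  sorted[7] = qq$ppqppqq  (last char: 'q')
  sorted[8] = qqq$ppqppq  (last char: 'q')
  sorted[9] = qqqq$ppqpp  (last char: 'p')
Last column: q$qppqpqqp
Original string S is at sorted index 1

Answer: q$qppqpqqp
1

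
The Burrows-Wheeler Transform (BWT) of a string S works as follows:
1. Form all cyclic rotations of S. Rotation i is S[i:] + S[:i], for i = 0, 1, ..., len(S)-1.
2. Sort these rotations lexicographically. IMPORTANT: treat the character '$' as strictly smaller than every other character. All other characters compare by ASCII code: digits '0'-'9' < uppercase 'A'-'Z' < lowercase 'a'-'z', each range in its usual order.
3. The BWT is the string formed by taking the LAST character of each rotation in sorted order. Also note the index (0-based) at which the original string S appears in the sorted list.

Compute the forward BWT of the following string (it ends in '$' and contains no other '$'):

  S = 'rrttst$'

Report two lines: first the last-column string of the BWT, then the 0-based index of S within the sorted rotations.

All 7 rotations (rotation i = S[i:]+S[:i]):
  rot[0] = rrttst$
  rot[1] = rttst$r
  rot[2] = ttst$rr
  rot[3] = tst$rrt
  rot[4] = st$rrtt
  rot[5] = t$rrtts
  rot[6] = $rrttst
Sorted (with $ < everything):
  sorted[0] = $rrttst  (last char: 't')
  sorted[1] = rrttst$  (last char: '$')
  sorted[2] = rttst$r  (last char: 'r')
  sorted[3] = st$rrtt  (last char: 't')
  sorted[4] = t$rrtts  (last char: 's')
  sorted[5] = tst$rrt  (last char: 't')
  sorted[6] = ttst$rr  (last char: 'r')
Last column: t$rtstr
Original string S is at sorted index 1

Answer: t$rtstr
1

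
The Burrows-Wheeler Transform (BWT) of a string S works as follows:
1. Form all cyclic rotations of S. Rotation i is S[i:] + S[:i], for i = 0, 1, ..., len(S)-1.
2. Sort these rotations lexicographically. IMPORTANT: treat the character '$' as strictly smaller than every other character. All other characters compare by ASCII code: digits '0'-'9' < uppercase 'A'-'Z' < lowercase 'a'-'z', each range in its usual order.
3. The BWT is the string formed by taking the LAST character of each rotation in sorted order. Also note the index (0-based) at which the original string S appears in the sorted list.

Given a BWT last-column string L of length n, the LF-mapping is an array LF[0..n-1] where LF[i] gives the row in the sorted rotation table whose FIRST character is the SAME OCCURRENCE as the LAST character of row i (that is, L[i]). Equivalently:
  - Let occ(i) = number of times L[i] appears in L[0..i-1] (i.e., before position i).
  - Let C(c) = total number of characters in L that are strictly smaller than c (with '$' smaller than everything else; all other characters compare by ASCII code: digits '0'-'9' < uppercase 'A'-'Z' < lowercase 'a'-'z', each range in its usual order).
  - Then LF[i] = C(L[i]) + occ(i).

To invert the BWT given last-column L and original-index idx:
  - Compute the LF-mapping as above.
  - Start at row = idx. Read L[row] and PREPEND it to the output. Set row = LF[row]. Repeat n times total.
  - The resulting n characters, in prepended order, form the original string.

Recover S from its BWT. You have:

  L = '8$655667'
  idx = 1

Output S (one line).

LF mapping: 7 0 3 1 2 4 5 6
Walk LF starting at row 1, prepending L[row]:
  step 1: row=1, L[1]='$', prepend. Next row=LF[1]=0
  step 2: row=0, L[0]='8', prepend. Next row=LF[0]=7
  step 3: row=7, L[7]='7', prepend. Next row=LF[7]=6
  step 4: row=6, L[6]='6', prepend. Next row=LF[6]=5
  step 5: row=5, L[5]='6', prepend. Next row=LF[5]=4
  step 6: row=4, L[4]='5', prepend. Next row=LF[4]=2
  step 7: row=2, L[2]='6', prepend. Next row=LF[2]=3
  step 8: row=3, L[3]='5', prepend. Next row=LF[3]=1
Reversed output: 5656678$

Answer: 5656678$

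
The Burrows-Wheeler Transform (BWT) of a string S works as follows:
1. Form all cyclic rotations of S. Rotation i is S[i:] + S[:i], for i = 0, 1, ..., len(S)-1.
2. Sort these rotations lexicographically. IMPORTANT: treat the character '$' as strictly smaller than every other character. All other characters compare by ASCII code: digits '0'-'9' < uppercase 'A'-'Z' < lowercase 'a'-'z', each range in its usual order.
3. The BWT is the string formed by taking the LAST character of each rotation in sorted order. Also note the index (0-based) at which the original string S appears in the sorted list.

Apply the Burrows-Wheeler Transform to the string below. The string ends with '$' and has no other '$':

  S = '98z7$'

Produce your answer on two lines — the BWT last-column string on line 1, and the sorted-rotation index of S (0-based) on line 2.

All 5 rotations (rotation i = S[i:]+S[:i]):
  rot[0] = 98z7$
  rot[1] = 8z7$9
  rot[2] = z7$98
  rot[3] = 7$98z
  rot[4] = $98z7
Sorted (with $ < everything):
  sorted[0] = $98z7  (last char: '7')
  sorted[1] = 7$98z  (last char: 'z')
  sorted[2] = 8z7$9  (last char: '9')
  sorted[3] = 98z7$  (last char: '$')
  sorted[4] = z7$98  (last char: '8')
Last column: 7z9$8
Original string S is at sorted index 3

Answer: 7z9$8
3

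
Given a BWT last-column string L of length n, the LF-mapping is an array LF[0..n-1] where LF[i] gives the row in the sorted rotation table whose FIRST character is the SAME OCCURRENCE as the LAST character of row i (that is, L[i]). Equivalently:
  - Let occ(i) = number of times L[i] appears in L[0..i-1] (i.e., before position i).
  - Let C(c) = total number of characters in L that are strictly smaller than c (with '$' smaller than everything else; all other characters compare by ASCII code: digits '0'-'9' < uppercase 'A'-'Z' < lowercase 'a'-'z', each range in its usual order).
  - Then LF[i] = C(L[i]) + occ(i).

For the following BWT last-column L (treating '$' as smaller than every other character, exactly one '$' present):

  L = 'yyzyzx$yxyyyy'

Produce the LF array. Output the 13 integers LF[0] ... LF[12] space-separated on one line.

Char counts: '$':1, 'x':2, 'y':8, 'z':2
C (first-col start): C('$')=0, C('x')=1, C('y')=3, C('z')=11
L[0]='y': occ=0, LF[0]=C('y')+0=3+0=3
L[1]='y': occ=1, LF[1]=C('y')+1=3+1=4
L[2]='z': occ=0, LF[2]=C('z')+0=11+0=11
L[3]='y': occ=2, LF[3]=C('y')+2=3+2=5
L[4]='z': occ=1, LF[4]=C('z')+1=11+1=12
L[5]='x': occ=0, LF[5]=C('x')+0=1+0=1
L[6]='$': occ=0, LF[6]=C('$')+0=0+0=0
L[7]='y': occ=3, LF[7]=C('y')+3=3+3=6
L[8]='x': occ=1, LF[8]=C('x')+1=1+1=2
L[9]='y': occ=4, LF[9]=C('y')+4=3+4=7
L[10]='y': occ=5, LF[10]=C('y')+5=3+5=8
L[11]='y': occ=6, LF[11]=C('y')+6=3+6=9
L[12]='y': occ=7, LF[12]=C('y')+7=3+7=10

Answer: 3 4 11 5 12 1 0 6 2 7 8 9 10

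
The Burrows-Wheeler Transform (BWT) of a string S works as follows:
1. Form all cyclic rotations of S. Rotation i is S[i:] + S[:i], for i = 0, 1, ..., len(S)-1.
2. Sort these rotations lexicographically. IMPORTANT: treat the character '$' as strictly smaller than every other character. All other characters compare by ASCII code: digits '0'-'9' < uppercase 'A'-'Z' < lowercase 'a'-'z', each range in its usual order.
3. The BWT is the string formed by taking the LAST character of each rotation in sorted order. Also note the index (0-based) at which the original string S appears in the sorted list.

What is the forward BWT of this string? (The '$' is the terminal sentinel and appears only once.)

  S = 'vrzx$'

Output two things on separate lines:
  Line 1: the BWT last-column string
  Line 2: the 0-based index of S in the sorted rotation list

All 5 rotations (rotation i = S[i:]+S[:i]):
  rot[0] = vrzx$
  rot[1] = rzx$v
  rot[2] = zx$vr
  rot[3] = x$vrz
  rot[4] = $vrzx
Sorted (with $ < everything):
  sorted[0] = $vrzx  (last char: 'x')
  sorted[1] = rzx$v  (last char: 'v')
  sorted[2] = vrzx$  (last char: '$')
  sorted[3] = x$vrz  (last char: 'z')
  sorted[4] = zx$vr  (last char: 'r')
Last column: xv$zr
Original string S is at sorted index 2

Answer: xv$zr
2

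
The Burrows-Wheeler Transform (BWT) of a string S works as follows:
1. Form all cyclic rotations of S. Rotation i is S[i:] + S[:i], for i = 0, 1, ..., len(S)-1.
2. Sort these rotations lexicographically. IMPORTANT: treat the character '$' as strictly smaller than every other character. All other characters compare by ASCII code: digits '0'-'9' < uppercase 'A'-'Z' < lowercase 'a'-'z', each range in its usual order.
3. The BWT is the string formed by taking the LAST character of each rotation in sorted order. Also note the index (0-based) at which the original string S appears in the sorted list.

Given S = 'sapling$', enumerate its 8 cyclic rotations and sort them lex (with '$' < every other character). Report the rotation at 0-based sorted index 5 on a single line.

All 8 rotations (rotation i = S[i:]+S[:i]):
  rot[0] = sapling$
  rot[1] = apling$s
  rot[2] = pling$sa
  rot[3] = ling$sap
  rot[4] = ing$sapl
  rot[5] = ng$sapli
  rot[6] = g$saplin
  rot[7] = $sapling
Sorted (with $ < everything):
  sorted[0] = $sapling
  sorted[1] = apling$s
  sorted[2] = g$saplin
  sorted[3] = ing$sapl
  sorted[4] = ling$sap
  sorted[5] = ng$sapli
  sorted[6] = pling$sa
  sorted[7] = sapling$
sorted[5] = ng$sapli

Answer: ng$sapli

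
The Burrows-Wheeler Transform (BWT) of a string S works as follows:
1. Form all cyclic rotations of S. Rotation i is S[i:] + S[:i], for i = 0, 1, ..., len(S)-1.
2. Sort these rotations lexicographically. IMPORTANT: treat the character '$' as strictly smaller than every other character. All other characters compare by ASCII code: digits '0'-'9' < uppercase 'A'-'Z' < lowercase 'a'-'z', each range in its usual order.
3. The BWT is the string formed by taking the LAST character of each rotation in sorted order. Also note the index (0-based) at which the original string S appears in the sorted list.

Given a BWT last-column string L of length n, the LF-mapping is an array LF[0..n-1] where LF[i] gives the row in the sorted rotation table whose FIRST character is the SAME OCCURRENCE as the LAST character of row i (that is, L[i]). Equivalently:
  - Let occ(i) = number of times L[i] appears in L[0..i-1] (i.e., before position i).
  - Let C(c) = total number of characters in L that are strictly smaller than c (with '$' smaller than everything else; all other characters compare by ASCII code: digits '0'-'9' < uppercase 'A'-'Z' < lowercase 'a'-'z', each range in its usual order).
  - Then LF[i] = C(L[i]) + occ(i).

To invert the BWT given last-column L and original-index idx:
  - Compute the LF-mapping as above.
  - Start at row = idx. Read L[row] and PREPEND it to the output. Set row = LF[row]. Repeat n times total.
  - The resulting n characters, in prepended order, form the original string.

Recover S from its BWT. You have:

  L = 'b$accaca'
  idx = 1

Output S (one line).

LF mapping: 4 0 1 5 6 2 7 3
Walk LF starting at row 1, prepending L[row]:
  step 1: row=1, L[1]='$', prepend. Next row=LF[1]=0
  step 2: row=0, L[0]='b', prepend. Next row=LF[0]=4
  step 3: row=4, L[4]='c', prepend. Next row=LF[4]=6
  step 4: row=6, L[6]='c', prepend. Next row=LF[6]=7
  step 5: row=7, L[7]='a', prepend. Next row=LF[7]=3
  step 6: row=3, L[3]='c', prepend. Next row=LF[3]=5
  step 7: row=5, L[5]='a', prepend. Next row=LF[5]=2
  step 8: row=2, L[2]='a', prepend. Next row=LF[2]=1
Reversed output: aacaccb$

Answer: aacaccb$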